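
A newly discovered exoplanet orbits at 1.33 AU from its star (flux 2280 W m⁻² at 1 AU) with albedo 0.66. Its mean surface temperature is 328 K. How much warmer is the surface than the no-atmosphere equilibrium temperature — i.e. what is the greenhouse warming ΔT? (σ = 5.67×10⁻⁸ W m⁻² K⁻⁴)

S = 2280/1.33² = 1289 W m⁻².
T_eq = [S(1−A)/(4σ)]^(1/4) = [1289×0.34/(4×5.67×10⁻⁸)]^(1/4) = 209.7 K.
ΔT = T_surf − T_eq = 328 − 209.7.

ΔT ≈ 118.3 K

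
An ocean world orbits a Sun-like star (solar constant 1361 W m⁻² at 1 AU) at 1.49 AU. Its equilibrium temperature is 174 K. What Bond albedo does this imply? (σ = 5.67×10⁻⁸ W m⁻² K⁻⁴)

A ≈ 0.66

Flux at 1.49 AU: S = 1361/1.49² = 613 W m⁻².
From T_eq⁴ = S(1−A)/(4σ): 1−A = 4σT_eq⁴/S.
1−A = 4 × 5.67×10⁻⁸ × (174)⁴ / 613 = 0.339.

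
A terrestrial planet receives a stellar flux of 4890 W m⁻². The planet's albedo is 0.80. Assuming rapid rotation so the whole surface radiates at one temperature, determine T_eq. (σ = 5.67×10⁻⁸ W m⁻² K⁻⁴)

Energy balance: absorbed = emitted ⇒ πR²·S(1−A) = 4πR²·σT_eq⁴, so T_eq⁴ = S(1−A)/(4σ).
T_eq = [4890 × 0.20 / (4 × 5.67×10⁻⁸)]^(1/4) = (4.31×10⁹)^(1/4) = 256 K.

T_eq ≈ 256 K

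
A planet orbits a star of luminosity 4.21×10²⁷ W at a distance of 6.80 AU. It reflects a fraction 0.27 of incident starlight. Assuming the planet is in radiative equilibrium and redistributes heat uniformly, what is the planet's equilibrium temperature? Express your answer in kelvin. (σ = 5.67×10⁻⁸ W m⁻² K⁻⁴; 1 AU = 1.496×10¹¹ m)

d = 6.80 AU = 1.02×10¹² m.
Flux: S = L/(4πd²) = 4.21×10²⁷/(4π×(1.02×10¹²)²) = 324 W m⁻².
Energy balance: absorbed = emitted ⇒ πR²·S(1−A) = 4πR²·σT_eq⁴, so T_eq⁴ = S(1−A)/(4σ).
T_eq = [324 × 0.73 / (4 × 5.67×10⁻⁸)]^(1/4) = (1.04×10⁹)^(1/4) = 180 K.

T_eq ≈ 180 K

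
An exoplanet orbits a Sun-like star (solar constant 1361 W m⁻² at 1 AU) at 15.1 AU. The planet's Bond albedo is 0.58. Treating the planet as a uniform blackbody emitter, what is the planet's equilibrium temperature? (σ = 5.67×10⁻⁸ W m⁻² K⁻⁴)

Flux at 15.1 AU: S = 1361/15.1² = 5.97 W m⁻².
Energy balance: absorbed = emitted ⇒ πR²·S(1−A) = 4πR²·σT_eq⁴, so T_eq⁴ = S(1−A)/(4σ).
T_eq = [5.97 × 0.42 / (4 × 5.67×10⁻⁸)]^(1/4) = (1.11×10⁷)^(1/4) = 57.7 K.

T_eq ≈ 57.7 K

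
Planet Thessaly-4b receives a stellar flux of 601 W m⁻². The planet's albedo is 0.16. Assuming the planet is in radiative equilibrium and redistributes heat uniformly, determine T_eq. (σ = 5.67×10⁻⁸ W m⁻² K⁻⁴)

T_eq ≈ 217 K

Energy balance: absorbed = emitted ⇒ πR²·S(1−A) = 4πR²·σT_eq⁴, so T_eq⁴ = S(1−A)/(4σ).
T_eq = [601 × 0.84 / (4 × 5.67×10⁻⁸)]^(1/4) = (2.23×10⁹)^(1/4) = 217 K.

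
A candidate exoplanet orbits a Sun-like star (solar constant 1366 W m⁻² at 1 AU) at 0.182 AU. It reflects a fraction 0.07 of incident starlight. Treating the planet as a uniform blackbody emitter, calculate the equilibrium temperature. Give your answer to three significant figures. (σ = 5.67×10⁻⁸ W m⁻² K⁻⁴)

Flux at 0.182 AU: S = 1366/0.182² = 4.12×10⁴ W m⁻².
Energy balance: absorbed = emitted ⇒ πR²·S(1−A) = 4πR²·σT_eq⁴, so T_eq⁴ = S(1−A)/(4σ).
T_eq = [4.12×10⁴ × 0.93 / (4 × 5.67×10⁻⁸)]^(1/4) = (1.69×10¹¹)^(1/4) = 641 K.

T_eq ≈ 641 K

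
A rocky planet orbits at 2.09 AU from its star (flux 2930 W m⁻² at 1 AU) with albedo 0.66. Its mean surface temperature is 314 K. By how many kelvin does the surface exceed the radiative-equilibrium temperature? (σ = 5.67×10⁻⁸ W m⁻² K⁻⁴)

S = 2930/2.09² = 670.8 W m⁻².
T_eq = [S(1−A)/(4σ)]^(1/4) = [670.8×0.34/(4×5.67×10⁻⁸)]^(1/4) = 178.1 K.
ΔT = T_surf − T_eq = 314 − 178.1.

ΔT ≈ 135.9 K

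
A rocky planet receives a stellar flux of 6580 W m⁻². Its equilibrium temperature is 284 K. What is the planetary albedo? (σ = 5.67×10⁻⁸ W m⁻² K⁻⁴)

A ≈ 0.78

From T_eq⁴ = S(1−A)/(4σ): 1−A = 4σT_eq⁴/S.
1−A = 4 × 5.67×10⁻⁸ × (284)⁴ / 6580 = 0.224.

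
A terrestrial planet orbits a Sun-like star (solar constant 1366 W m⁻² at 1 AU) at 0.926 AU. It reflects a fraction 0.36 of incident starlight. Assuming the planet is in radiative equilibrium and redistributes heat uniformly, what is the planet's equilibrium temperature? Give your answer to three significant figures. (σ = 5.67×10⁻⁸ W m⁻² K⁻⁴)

T_eq ≈ 259 K

Flux at 0.926 AU: S = 1366/0.926² = 1590 W m⁻².
Energy balance: absorbed = emitted ⇒ πR²·S(1−A) = 4πR²·σT_eq⁴, so T_eq⁴ = S(1−A)/(4σ).
T_eq = [1590 × 0.64 / (4 × 5.67×10⁻⁸)]^(1/4) = (4.50×10⁹)^(1/4) = 259 K.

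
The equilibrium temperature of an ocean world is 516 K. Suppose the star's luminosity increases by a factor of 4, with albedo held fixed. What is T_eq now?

T_eq ≈ 730 K

T_eq ∝ L^(1/4) · d^(−1/2).
T′ = 516 × 4^(1/4) = 730 K.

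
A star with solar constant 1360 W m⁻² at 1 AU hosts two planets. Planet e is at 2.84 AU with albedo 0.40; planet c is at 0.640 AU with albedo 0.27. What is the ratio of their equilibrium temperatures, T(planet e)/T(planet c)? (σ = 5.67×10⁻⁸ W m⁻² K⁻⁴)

T_eq = [S₀(1−A)/(4σd²)]^(1/4), so T ∝ (1−A)^(1/4) / √d.
T₁ = [1360×0.60/(4×5.67×10⁻⁸×2.84²)]^(1/4) = 145.33 K.
T₂ = [1360×0.73/(4×5.67×10⁻⁸×0.640²)]^(1/4) = 321.52 K.

T₁/T₂ ≈ 0.452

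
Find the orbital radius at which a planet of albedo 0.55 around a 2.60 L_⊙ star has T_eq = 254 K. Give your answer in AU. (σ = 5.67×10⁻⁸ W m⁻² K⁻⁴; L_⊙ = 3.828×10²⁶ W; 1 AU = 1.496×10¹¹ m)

L = 2.60 × 3.828×10²⁶ = 9.95×10²⁶ W.
From T_eq⁴ = L(1−A)/(16πσd²): d = √[L(1−A)/(16πσT_eq⁴)].
d = √[9.95×10²⁶ × 0.45 / (16π × 5.67×10⁻⁸ × (254)⁴)] = 1.94×10¹¹ m = 1.30 AU.

d ≈ 1.30 AU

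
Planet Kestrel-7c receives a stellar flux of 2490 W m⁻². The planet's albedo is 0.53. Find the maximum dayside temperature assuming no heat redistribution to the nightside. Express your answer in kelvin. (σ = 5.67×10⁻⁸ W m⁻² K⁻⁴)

With no redistribution each surface element balances locally: S(1−A) = σT⁴.
T = [2490 × 0.47 / 5.67×10⁻⁸]^(1/4) = (2.06×10¹⁰)^(1/4) = 379 K.

T_ss ≈ 379 K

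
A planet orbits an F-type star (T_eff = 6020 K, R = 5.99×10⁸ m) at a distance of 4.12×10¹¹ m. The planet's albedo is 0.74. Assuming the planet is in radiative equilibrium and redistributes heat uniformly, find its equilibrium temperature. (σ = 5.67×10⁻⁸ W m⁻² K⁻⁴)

L = 4πR_⋆²σT_⋆⁴ = 4π(5.99×10⁸)² × 5.67×10⁻⁸ × (6020)⁴ = 3.36×10²⁶ W.
S = L/(4πd²) = 157 W m⁻².
Energy balance: absorbed = emitted ⇒ πR²·S(1−A) = 4πR²·σT_eq⁴, so T_eq⁴ = S(1−A)/(4σ).
T_eq = [157 × 0.26 / (4 × 5.67×10⁻⁸)]^(1/4) = (1.80×10⁸)^(1/4) = 116 K.

T_eq ≈ 116 K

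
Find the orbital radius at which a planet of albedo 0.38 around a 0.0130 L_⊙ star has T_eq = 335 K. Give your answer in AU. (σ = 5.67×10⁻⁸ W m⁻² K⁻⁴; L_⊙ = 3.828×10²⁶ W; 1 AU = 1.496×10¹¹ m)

d ≈ 0.0620 AU

L = 0.0130 × 3.828×10²⁶ = 4.98×10²⁴ W.
From T_eq⁴ = L(1−A)/(16πσd²): d = √[L(1−A)/(16πσT_eq⁴)].
d = √[4.98×10²⁴ × 0.62 / (16π × 5.67×10⁻⁸ × (335)⁴)] = 9.27×10⁹ m = 0.0620 AU.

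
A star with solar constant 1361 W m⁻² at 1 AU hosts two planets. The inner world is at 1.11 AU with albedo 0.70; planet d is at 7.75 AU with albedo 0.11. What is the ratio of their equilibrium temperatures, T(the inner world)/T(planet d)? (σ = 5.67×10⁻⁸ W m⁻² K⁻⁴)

T₁/T₂ ≈ 2.013

T_eq = [S₀(1−A)/(4σd²)]^(1/4), so T ∝ (1−A)^(1/4) / √d.
T₁ = [1361×0.30/(4×5.67×10⁻⁸×1.11²)]^(1/4) = 195.51 K.
T₂ = [1361×0.89/(4×5.67×10⁻⁸×7.75²)]^(1/4) = 97.11 K.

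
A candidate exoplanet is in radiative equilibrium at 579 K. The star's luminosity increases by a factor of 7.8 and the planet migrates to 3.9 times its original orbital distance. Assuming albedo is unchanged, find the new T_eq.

T_eq ∝ L^(1/4) · d^(−1/2).
T′ = 579 × 7.8^(1/4) / 3.9^(1/2) = 490 K.

T_eq ≈ 490 K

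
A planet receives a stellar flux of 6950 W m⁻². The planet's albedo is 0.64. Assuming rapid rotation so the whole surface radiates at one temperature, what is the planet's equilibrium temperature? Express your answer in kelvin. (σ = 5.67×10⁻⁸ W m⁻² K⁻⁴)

Energy balance: absorbed = emitted ⇒ πR²·S(1−A) = 4πR²·σT_eq⁴, so T_eq⁴ = S(1−A)/(4σ).
T_eq = [6950 × 0.36 / (4 × 5.67×10⁻⁸)]^(1/4) = (1.10×10¹⁰)^(1/4) = 324 K.

T_eq ≈ 324 K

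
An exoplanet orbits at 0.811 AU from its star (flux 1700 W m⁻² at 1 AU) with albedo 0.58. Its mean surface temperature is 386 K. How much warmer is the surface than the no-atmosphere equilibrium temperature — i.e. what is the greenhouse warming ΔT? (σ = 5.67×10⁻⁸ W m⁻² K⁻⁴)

S = 1700/0.811² = 2585 W m⁻².
T_eq = [S(1−A)/(4σ)]^(1/4) = [2585×0.42/(4×5.67×10⁻⁸)]^(1/4) = 263.0 K.
ΔT = T_surf − T_eq = 386 − 263.0.

ΔT ≈ 123.0 K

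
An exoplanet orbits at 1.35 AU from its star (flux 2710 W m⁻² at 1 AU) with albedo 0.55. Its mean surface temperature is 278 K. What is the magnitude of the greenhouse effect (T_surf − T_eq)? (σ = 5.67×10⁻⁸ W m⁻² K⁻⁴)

ΔT ≈ 44.9 K

S = 2710/1.35² = 1487 W m⁻².
T_eq = [S(1−A)/(4σ)]^(1/4) = [1487×0.45/(4×5.67×10⁻⁸)]^(1/4) = 233.1 K.
ΔT = T_surf − T_eq = 278 − 233.1.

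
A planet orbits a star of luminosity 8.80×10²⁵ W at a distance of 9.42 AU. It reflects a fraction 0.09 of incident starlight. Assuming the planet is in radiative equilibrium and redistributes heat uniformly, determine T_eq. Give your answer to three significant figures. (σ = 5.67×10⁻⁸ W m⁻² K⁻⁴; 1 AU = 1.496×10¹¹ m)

d = 9.42 AU = 1.41×10¹² m.
Flux: S = L/(4πd²) = 8.80×10²⁵/(4π×(1.41×10¹²)²) = 3.53 W m⁻².
Energy balance: absorbed = emitted ⇒ πR²·S(1−A) = 4πR²·σT_eq⁴, so T_eq⁴ = S(1−A)/(4σ).
T_eq = [3.53 × 0.91 / (4 × 5.67×10⁻⁸)]^(1/4) = (1.41×10⁷)^(1/4) = 61.3 K.

T_eq ≈ 61.3 K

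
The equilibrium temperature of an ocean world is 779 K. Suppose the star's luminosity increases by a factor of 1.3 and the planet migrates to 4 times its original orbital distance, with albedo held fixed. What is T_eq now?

T_eq ≈ 416 K

T_eq ∝ L^(1/4) · d^(−1/2).
T′ = 779 × 1.3^(1/4) / 4^(1/2) = 416 K.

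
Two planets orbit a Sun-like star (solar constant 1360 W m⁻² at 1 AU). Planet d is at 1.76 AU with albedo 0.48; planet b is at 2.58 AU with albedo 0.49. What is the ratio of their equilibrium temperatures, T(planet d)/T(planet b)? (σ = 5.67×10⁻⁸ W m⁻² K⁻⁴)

T_eq = [S₀(1−A)/(4σd²)]^(1/4), so T ∝ (1−A)^(1/4) / √d.
T₁ = [1360×0.52/(4×5.67×10⁻⁸×1.76²)]^(1/4) = 178.12 K.
T₂ = [1360×0.51/(4×5.67×10⁻⁸×2.58²)]^(1/4) = 146.41 K.

T₁/T₂ ≈ 1.217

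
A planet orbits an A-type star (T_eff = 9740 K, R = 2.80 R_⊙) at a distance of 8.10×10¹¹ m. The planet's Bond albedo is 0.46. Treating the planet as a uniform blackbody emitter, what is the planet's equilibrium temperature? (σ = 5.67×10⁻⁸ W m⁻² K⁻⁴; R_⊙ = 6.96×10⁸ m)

T_eq ≈ 290 K

R_⋆ = 2.80 × 6.96×10⁸ = 1.95×10⁹ m.
L = 4πR_⋆²σT_⋆⁴ = 4π(1.95×10⁹)² × 5.67×10⁻⁸ × (9740)⁴ = 2.44×10²⁸ W.
S = L/(4πd²) = 2950 W m⁻².
Energy balance: absorbed = emitted ⇒ πR²·S(1−A) = 4πR²·σT_eq⁴, so T_eq⁴ = S(1−A)/(4σ).
T_eq = [2950 × 0.54 / (4 × 5.67×10⁻⁸)]^(1/4) = (7.03×10⁹)^(1/4) = 290 K.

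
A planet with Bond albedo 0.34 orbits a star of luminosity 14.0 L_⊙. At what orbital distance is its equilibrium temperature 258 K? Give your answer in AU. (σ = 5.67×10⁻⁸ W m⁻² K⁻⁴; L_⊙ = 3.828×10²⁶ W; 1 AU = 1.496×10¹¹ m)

L = 14.0 × 3.828×10²⁶ = 5.36×10²⁷ W.
From T_eq⁴ = L(1−A)/(16πσd²): d = √[L(1−A)/(16πσT_eq⁴)].
d = √[5.36×10²⁷ × 0.66 / (16π × 5.67×10⁻⁸ × (258)⁴)] = 5.29×10¹¹ m = 3.54 AU.

d ≈ 3.54 AU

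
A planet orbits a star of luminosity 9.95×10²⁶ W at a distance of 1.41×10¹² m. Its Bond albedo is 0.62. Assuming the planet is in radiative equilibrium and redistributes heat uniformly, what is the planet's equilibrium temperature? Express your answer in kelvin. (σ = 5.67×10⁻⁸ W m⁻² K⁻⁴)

T_eq ≈ 90.4 K

Flux: S = L/(4πd²) = 9.95×10²⁶/(4π×(1.41×10¹²)²) = 39.8 W m⁻².
Energy balance: absorbed = emitted ⇒ πR²·S(1−A) = 4πR²·σT_eq⁴, so T_eq⁴ = S(1−A)/(4σ).
T_eq = [39.8 × 0.38 / (4 × 5.67×10⁻⁸)]^(1/4) = (6.67×10⁷)^(1/4) = 90.4 K.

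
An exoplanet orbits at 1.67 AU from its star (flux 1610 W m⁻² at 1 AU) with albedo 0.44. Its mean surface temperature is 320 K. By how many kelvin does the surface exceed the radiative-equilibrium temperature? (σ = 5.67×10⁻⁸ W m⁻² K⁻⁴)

ΔT ≈ 125.7 K

S = 1610/1.67² = 577.3 W m⁻².
T_eq = [S(1−A)/(4σ)]^(1/4) = [577.3×0.56/(4×5.67×10⁻⁸)]^(1/4) = 194.3 K.
ΔT = T_surf − T_eq = 320 − 194.3.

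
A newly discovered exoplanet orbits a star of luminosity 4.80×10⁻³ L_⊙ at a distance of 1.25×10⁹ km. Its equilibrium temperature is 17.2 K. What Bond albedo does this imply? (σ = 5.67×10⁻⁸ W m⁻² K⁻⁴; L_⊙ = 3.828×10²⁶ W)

d = 1.25×10⁹ km = 1.25×10¹² m.
L = 4.80×10⁻³ × 3.828×10²⁶ = 1.84×10²⁴ W.
Flux: S = L/(4πd²) = 1.84×10²⁴/(4π×(1.25×10¹²)²) = 0.0936 W m⁻².
From T_eq⁴ = S(1−A)/(4σ): 1−A = 4σT_eq⁴/S.
1−A = 4 × 5.67×10⁻⁸ × (17.2)⁴ / 0.0936 = 0.212.

A ≈ 0.79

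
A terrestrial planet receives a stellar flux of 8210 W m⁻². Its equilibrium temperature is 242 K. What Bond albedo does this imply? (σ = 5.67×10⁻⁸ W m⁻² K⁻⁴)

A ≈ 0.91

From T_eq⁴ = S(1−A)/(4σ): 1−A = 4σT_eq⁴/S.
1−A = 4 × 5.67×10⁻⁸ × (242)⁴ / 8210 = 0.095.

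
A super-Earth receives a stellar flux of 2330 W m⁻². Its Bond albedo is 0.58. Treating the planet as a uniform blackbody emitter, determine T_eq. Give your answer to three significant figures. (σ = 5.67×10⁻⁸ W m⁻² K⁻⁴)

T_eq ≈ 256 K

Energy balance: absorbed = emitted ⇒ πR²·S(1−A) = 4πR²·σT_eq⁴, so T_eq⁴ = S(1−A)/(4σ).
T_eq = [2330 × 0.42 / (4 × 5.67×10⁻⁸)]^(1/4) = (4.31×10⁹)^(1/4) = 256 K.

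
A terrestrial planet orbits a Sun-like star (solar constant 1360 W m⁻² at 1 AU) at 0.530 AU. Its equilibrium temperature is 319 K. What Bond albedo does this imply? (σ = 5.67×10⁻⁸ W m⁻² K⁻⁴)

A ≈ 0.51

Flux at 0.530 AU: S = 1360/0.530² = 4840 W m⁻².
From T_eq⁴ = S(1−A)/(4σ): 1−A = 4σT_eq⁴/S.
1−A = 4 × 5.67×10⁻⁸ × (319)⁴ / 4840 = 0.485.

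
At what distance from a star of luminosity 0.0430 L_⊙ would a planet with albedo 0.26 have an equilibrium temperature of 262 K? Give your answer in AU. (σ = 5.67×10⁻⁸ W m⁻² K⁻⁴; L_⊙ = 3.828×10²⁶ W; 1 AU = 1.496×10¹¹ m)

d ≈ 0.201 AU

L = 0.0430 × 3.828×10²⁶ = 1.65×10²⁵ W.
From T_eq⁴ = L(1−A)/(16πσd²): d = √[L(1−A)/(16πσT_eq⁴)].
d = √[1.65×10²⁵ × 0.74 / (16π × 5.67×10⁻⁸ × (262)⁴)] = 3.01×10¹⁰ m = 0.201 AU.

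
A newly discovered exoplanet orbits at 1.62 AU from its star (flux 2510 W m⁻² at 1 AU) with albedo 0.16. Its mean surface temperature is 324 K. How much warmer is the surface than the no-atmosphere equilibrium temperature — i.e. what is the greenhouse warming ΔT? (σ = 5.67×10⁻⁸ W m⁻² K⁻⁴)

ΔT ≈ 80.0 K

S = 2510/1.62² = 956.4 W m⁻².
T_eq = [S(1−A)/(4σ)]^(1/4) = [956.4×0.84/(4×5.67×10⁻⁸)]^(1/4) = 244.0 K.
ΔT = T_surf − T_eq = 324 − 244.0.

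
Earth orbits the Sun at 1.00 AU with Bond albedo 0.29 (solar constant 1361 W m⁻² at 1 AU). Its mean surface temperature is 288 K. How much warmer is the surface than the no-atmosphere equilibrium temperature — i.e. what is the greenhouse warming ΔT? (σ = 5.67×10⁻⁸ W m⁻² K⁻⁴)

ΔT ≈ 32.5 K

S = 1361/1.00² = 1361 W m⁻².
T_eq = [S(1−A)/(4σ)]^(1/4) = [1361×0.71/(4×5.67×10⁻⁸)]^(1/4) = 255.5 K.
ΔT = T_surf − T_eq = 288 − 255.5.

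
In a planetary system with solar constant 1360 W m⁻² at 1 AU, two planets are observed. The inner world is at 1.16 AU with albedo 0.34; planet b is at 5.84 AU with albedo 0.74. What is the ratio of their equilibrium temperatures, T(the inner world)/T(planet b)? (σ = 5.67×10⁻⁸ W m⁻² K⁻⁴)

T_eq = [S₀(1−A)/(4σd²)]^(1/4), so T ∝ (1−A)^(1/4) / √d.
T₁ = [1360×0.66/(4×5.67×10⁻⁸×1.16²)]^(1/4) = 232.88 K.
T₂ = [1360×0.26/(4×5.67×10⁻⁸×5.84²)]^(1/4) = 82.23 K.

T₁/T₂ ≈ 2.832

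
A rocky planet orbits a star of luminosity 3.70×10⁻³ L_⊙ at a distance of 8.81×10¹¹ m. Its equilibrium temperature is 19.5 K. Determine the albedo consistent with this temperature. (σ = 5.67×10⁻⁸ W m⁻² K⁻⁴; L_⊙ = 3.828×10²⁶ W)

A ≈ 0.77

L = 3.70×10⁻³ × 3.828×10²⁶ = 1.42×10²⁴ W.
Flux: S = L/(4πd²) = 1.42×10²⁴/(4π×(8.81×10¹¹)²) = 0.145 W m⁻².
From T_eq⁴ = S(1−A)/(4σ): 1−A = 4σT_eq⁴/S.
1−A = 4 × 5.67×10⁻⁸ × (19.5)⁴ / 0.145 = 0.226.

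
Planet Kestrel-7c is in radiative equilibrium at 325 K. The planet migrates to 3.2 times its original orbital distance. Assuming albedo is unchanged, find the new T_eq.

T_eq ∝ L^(1/4) · d^(−1/2).
T′ = 325 / 3.2^(1/2) = 182 K.

T_eq ≈ 182 K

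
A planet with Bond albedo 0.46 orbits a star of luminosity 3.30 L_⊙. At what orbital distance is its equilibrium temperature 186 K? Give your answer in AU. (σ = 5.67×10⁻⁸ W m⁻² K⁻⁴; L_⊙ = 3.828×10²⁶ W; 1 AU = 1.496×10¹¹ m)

d ≈ 2.99 AU

L = 3.30 × 3.828×10²⁶ = 1.26×10²⁷ W.
From T_eq⁴ = L(1−A)/(16πσd²): d = √[L(1−A)/(16πσT_eq⁴)].
d = √[1.26×10²⁷ × 0.54 / (16π × 5.67×10⁻⁸ × (186)⁴)] = 4.47×10¹¹ m = 2.99 AU.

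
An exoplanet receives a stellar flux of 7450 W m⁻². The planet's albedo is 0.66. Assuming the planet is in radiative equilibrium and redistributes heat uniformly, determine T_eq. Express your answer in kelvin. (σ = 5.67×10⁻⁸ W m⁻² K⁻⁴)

T_eq ≈ 325 K

Energy balance: absorbed = emitted ⇒ πR²·S(1−A) = 4πR²·σT_eq⁴, so T_eq⁴ = S(1−A)/(4σ).
T_eq = [7450 × 0.34 / (4 × 5.67×10⁻⁸)]^(1/4) = (1.12×10¹⁰)^(1/4) = 325 K.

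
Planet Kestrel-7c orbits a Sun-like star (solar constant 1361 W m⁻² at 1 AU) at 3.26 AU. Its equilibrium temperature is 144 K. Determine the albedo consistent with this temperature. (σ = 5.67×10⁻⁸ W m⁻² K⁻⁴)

A ≈ 0.24

Flux at 3.26 AU: S = 1361/3.26² = 128 W m⁻².
From T_eq⁴ = S(1−A)/(4σ): 1−A = 4σT_eq⁴/S.
1−A = 4 × 5.67×10⁻⁸ × (144)⁴ / 128 = 0.762.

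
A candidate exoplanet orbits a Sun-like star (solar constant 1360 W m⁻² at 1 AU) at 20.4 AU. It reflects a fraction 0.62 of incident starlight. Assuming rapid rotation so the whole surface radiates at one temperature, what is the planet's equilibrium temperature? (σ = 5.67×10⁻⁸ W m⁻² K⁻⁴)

Flux at 20.4 AU: S = 1360/20.4² = 3.27 W m⁻².
Energy balance: absorbed = emitted ⇒ πR²·S(1−A) = 4πR²·σT_eq⁴, so T_eq⁴ = S(1−A)/(4σ).
T_eq = [3.27 × 0.38 / (4 × 5.67×10⁻⁸)]^(1/4) = (5.48×10⁶)^(1/4) = 48.4 K.

T_eq ≈ 48.4 K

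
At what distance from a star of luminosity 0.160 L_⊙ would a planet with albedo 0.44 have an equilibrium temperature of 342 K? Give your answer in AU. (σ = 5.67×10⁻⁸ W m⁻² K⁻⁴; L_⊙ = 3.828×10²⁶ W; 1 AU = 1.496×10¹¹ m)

d ≈ 0.198 AU

L = 0.160 × 3.828×10²⁶ = 6.12×10²⁵ W.
From T_eq⁴ = L(1−A)/(16πσd²): d = √[L(1−A)/(16πσT_eq⁴)].
d = √[6.12×10²⁵ × 0.56 / (16π × 5.67×10⁻⁸ × (342)⁴)] = 2.97×10¹⁰ m = 0.198 AU.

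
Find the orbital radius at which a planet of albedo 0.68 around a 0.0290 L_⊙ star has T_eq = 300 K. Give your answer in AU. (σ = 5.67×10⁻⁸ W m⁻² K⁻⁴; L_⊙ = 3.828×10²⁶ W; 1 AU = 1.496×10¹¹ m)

L = 0.0290 × 3.828×10²⁶ = 1.11×10²⁵ W.
From T_eq⁴ = L(1−A)/(16πσd²): d = √[L(1−A)/(16πσT_eq⁴)].
d = √[1.11×10²⁵ × 0.32 / (16π × 5.67×10⁻⁸ × (300)⁴)] = 1.24×10¹⁰ m = 0.0829 AU.

d ≈ 0.0829 AU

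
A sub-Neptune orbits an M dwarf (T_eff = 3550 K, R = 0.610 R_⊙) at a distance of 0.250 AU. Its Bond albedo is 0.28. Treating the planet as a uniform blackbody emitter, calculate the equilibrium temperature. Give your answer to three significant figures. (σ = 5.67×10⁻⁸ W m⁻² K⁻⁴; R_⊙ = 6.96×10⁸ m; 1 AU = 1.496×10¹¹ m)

T_eq ≈ 246 K

R_⋆ = 0.610 × 6.96×10⁸ = 4.25×10⁸ m.
d = 0.250 AU = 3.74×10¹⁰ m.
L = 4πR_⋆²σT_⋆⁴ = 4π(4.25×10⁸)² × 5.67×10⁻⁸ × (3550)⁴ = 2.04×10²⁵ W.
S = L/(4πd²) = 1160 W m⁻².
Energy balance: absorbed = emitted ⇒ πR²·S(1−A) = 4πR²·σT_eq⁴, so T_eq⁴ = S(1−A)/(4σ).
T_eq = [1160 × 0.72 / (4 × 5.67×10⁻⁸)]^(1/4) = (3.68×10⁹)^(1/4) = 246 K.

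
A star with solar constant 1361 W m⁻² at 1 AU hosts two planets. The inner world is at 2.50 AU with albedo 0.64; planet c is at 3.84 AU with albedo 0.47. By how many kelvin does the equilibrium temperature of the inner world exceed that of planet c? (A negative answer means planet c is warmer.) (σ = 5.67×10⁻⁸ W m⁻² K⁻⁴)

T_eq = [S₀(1−A)/(4σd²)]^(1/4), so T ∝ (1−A)^(1/4) / √d.
T₁ = [1361×0.36/(4×5.67×10⁻⁸×2.50²)]^(1/4) = 136.35 K.
T₂ = [1361×0.53/(4×5.67×10⁻⁸×3.84²)]^(1/4) = 121.19 K.

ΔT ≈ 15.2 K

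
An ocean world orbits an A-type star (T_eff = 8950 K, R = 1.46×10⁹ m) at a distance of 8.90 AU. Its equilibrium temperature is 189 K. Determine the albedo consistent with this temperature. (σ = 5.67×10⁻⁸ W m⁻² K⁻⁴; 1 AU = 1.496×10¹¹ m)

A ≈ 0.34

d = 8.90 AU = 1.33×10¹² m.
L = 4πR_⋆²σT_⋆⁴ = 4π(1.46×10⁹)² × 5.67×10⁻⁸ × (8950)⁴ = 9.75×10²⁷ W.
S = L/(4πd²) = 437 W m⁻².
From T_eq⁴ = S(1−A)/(4σ): 1−A = 4σT_eq⁴/S.
1−A = 4 × 5.67×10⁻⁸ × (189)⁴ / 437 = 0.662.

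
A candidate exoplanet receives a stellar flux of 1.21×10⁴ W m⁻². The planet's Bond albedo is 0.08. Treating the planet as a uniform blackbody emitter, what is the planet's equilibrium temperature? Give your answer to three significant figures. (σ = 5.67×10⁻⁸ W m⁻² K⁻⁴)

Energy balance: absorbed = emitted ⇒ πR²·S(1−A) = 4πR²·σT_eq⁴, so T_eq⁴ = S(1−A)/(4σ).
T_eq = [1.21×10⁴ × 0.92 / (4 × 5.67×10⁻⁸)]^(1/4) = (4.91×10¹⁰)^(1/4) = 471 K.

T_eq ≈ 471 K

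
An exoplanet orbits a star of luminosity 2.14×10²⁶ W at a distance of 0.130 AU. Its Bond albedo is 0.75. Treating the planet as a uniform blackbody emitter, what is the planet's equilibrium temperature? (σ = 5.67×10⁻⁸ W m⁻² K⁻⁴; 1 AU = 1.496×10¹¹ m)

d = 0.130 AU = 1.94×10¹⁰ m.
Flux: S = L/(4πd²) = 2.14×10²⁶/(4π×(1.94×10¹⁰)²) = 4.50×10⁴ W m⁻².
Energy balance: absorbed = emitted ⇒ πR²·S(1−A) = 4πR²·σT_eq⁴, so T_eq⁴ = S(1−A)/(4σ).
T_eq = [4.50×10⁴ × 0.25 / (4 × 5.67×10⁻⁸)]^(1/4) = (4.96×10¹⁰)^(1/4) = 472 K.

T_eq ≈ 472 K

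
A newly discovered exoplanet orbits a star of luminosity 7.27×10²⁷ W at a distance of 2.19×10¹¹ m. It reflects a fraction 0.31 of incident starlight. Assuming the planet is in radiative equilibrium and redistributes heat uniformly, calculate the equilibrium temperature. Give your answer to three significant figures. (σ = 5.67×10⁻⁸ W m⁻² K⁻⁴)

T_eq ≈ 438 K

Flux: S = L/(4πd²) = 7.27×10²⁷/(4π×(2.19×10¹¹)²) = 1.21×10⁴ W m⁻².
Energy balance: absorbed = emitted ⇒ πR²·S(1−A) = 4πR²·σT_eq⁴, so T_eq⁴ = S(1−A)/(4σ).
T_eq = [1.21×10⁴ × 0.69 / (4 × 5.67×10⁻⁸)]^(1/4) = (3.67×10¹⁰)^(1/4) = 438 K.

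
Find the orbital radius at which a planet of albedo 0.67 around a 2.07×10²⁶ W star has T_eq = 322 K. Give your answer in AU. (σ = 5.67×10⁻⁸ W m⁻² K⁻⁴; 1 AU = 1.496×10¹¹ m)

From T_eq⁴ = L(1−A)/(16πσd²): d = √[L(1−A)/(16πσT_eq⁴)].
d = √[2.07×10²⁶ × 0.33 / (16π × 5.67×10⁻⁸ × (322)⁴)] = 4.72×10¹⁰ m = 0.316 AU.

d ≈ 0.316 AU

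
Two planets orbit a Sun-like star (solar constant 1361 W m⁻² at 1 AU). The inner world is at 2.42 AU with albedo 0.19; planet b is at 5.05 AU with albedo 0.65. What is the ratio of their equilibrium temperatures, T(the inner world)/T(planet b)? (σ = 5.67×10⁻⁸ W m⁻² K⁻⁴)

T₁/T₂ ≈ 1.782

T_eq = [S₀(1−A)/(4σd²)]^(1/4), so T ∝ (1−A)^(1/4) / √d.
T₁ = [1361×0.81/(4×5.67×10⁻⁸×2.42²)]^(1/4) = 169.73 K.
T₂ = [1361×0.35/(4×5.67×10⁻⁸×5.05²)]^(1/4) = 95.26 K.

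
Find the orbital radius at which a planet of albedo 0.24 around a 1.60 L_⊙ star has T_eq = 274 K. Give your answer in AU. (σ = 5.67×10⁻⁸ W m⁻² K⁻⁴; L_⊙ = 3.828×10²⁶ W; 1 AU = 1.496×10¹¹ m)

d ≈ 1.14 AU

L = 1.60 × 3.828×10²⁶ = 6.12×10²⁶ W.
From T_eq⁴ = L(1−A)/(16πσd²): d = √[L(1−A)/(16πσT_eq⁴)].
d = √[6.12×10²⁶ × 0.76 / (16π × 5.67×10⁻⁸ × (274)⁴)] = 1.70×10¹¹ m = 1.14 AU.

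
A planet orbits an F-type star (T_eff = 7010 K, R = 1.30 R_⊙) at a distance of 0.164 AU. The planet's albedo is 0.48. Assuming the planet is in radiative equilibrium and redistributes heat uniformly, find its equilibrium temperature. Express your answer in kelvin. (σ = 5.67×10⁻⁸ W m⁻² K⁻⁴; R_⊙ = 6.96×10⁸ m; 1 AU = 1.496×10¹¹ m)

R_⋆ = 1.30 × 6.96×10⁸ = 9.05×10⁸ m.
d = 0.164 AU = 2.45×10¹⁰ m.
L = 4πR_⋆²σT_⋆⁴ = 4π(9.05×10⁸)² × 5.67×10⁻⁸ × (7010)⁴ = 1.41×10²⁷ W.
S = L/(4πd²) = 1.86×10⁵ W m⁻².
Energy balance: absorbed = emitted ⇒ πR²·S(1−A) = 4πR²·σT_eq⁴, so T_eq⁴ = S(1−A)/(4σ).
T_eq = [1.86×10⁵ × 0.52 / (4 × 5.67×10⁻⁸)]^(1/4) = (4.27×10¹¹)^(1/4) = 808 K.

T_eq ≈ 808 K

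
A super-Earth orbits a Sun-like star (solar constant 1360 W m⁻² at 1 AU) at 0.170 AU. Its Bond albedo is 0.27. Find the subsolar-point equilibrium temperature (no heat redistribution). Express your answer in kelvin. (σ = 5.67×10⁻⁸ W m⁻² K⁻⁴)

T_ss ≈ 882 K

Flux at 0.170 AU: S = 1360/0.170² = 4.71×10⁴ W m⁻².
At the subsolar point the surface absorbs S(1−A) and emits σT⁴ per unit area — no factor of 4, since only the local patch is in balance.
T = [4.71×10⁴ × 0.73 / 5.67×10⁻⁸]^(1/4) = (6.06×10¹¹)^(1/4) = 882 K.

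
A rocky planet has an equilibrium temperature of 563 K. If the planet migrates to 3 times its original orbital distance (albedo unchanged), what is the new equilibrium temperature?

T_eq ∝ L^(1/4) · d^(−1/2).
T′ = 563 / 3^(1/2) = 325 K.

T_eq ≈ 325 K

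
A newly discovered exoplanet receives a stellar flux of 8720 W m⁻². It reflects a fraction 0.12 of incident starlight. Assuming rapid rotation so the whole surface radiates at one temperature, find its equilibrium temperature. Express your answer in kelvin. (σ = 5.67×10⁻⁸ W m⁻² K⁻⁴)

Energy balance: absorbed = emitted ⇒ πR²·S(1−A) = 4πR²·σT_eq⁴, so T_eq⁴ = S(1−A)/(4σ).
T_eq = [8720 × 0.88 / (4 × 5.67×10⁻⁸)]^(1/4) = (3.38×10¹⁰)^(1/4) = 429 K.

T_eq ≈ 429 K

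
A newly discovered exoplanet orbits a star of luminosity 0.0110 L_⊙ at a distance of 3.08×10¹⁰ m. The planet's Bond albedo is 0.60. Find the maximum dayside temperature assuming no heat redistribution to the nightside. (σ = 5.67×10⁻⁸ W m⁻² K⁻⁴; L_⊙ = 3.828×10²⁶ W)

T_ss ≈ 223 K

L = 0.0110 × 3.828×10²⁶ = 4.21×10²⁴ W.
Flux: S = L/(4πd²) = 4.21×10²⁴/(4π×(3.08×10¹⁰)²) = 353 W m⁻².
With no redistribution each surface element balances locally: S(1−A) = σT⁴.
T = [353 × 0.40 / 5.67×10⁻⁸]^(1/4) = (2.49×10⁹)^(1/4) = 223 K.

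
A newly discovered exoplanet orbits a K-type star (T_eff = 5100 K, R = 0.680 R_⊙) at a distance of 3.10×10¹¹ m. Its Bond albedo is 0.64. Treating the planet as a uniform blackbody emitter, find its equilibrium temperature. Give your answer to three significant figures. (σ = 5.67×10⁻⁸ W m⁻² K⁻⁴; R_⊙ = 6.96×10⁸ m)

R_⋆ = 0.680 × 6.96×10⁸ = 4.73×10⁸ m.
L = 4πR_⋆²σT_⋆⁴ = 4π(4.73×10⁸)² × 5.67×10⁻⁸ × (5100)⁴ = 1.08×10²⁶ W.
S = L/(4πd²) = 89.4 W m⁻².
Energy balance: absorbed = emitted ⇒ πR²·S(1−A) = 4πR²·σT_eq⁴, so T_eq⁴ = S(1−A)/(4σ).
T_eq = [89.4 × 0.36 / (4 × 5.67×10⁻⁸)]^(1/4) = (1.42×10⁸)^(1/4) = 109 K.

T_eq ≈ 109 K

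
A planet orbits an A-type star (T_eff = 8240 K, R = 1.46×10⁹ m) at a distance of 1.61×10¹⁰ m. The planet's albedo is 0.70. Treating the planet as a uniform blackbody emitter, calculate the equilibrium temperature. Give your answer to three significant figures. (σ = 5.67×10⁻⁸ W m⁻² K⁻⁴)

T_eq ≈ 1300 K

L = 4πR_⋆²σT_⋆⁴ = 4π(1.46×10⁹)² × 5.67×10⁻⁸ × (8240)⁴ = 7.00×10²⁷ W.
S = L/(4πd²) = 2.15×10⁶ W m⁻².
Energy balance: absorbed = emitted ⇒ πR²·S(1−A) = 4πR²·σT_eq⁴, so T_eq⁴ = S(1−A)/(4σ).
T_eq = [2.15×10⁶ × 0.30 / (4 × 5.67×10⁻⁸)]^(1/4) = (2.84×10¹²)^(1/4) = 1300 K.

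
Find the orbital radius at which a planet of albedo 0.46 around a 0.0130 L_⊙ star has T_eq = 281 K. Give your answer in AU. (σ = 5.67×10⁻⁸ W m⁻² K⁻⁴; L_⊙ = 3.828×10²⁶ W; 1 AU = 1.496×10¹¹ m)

d ≈ 0.0822 AU

L = 0.0130 × 3.828×10²⁶ = 4.98×10²⁴ W.
From T_eq⁴ = L(1−A)/(16πσd²): d = √[L(1−A)/(16πσT_eq⁴)].
d = √[4.98×10²⁴ × 0.54 / (16π × 5.67×10⁻⁸ × (281)⁴)] = 1.23×10¹⁰ m = 0.0822 AU.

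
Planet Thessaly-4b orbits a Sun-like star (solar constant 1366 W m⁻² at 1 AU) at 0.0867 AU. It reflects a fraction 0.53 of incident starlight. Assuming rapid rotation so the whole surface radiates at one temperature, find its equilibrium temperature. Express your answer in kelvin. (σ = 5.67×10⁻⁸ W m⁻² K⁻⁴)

Flux at 0.0867 AU: S = 1366/0.0867² = 1.82×10⁵ W m⁻².
Energy balance: absorbed = emitted ⇒ πR²·S(1−A) = 4πR²·σT_eq⁴, so T_eq⁴ = S(1−A)/(4σ).
T_eq = [1.82×10⁵ × 0.47 / (4 × 5.67×10⁻⁸)]^(1/4) = (3.77×10¹¹)^(1/4) = 783 K.

T_eq ≈ 783 K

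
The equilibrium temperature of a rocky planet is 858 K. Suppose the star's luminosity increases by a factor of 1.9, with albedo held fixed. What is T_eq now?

T_eq ≈ 1010 K

T_eq ∝ L^(1/4) · d^(−1/2).
T′ = 858 × 1.9^(1/4) = 1010 K.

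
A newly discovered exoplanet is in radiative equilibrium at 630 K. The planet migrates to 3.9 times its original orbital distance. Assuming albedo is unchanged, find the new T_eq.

T_eq ≈ 319 K

T_eq ∝ L^(1/4) · d^(−1/2).
T′ = 630 / 3.9^(1/2) = 319 K.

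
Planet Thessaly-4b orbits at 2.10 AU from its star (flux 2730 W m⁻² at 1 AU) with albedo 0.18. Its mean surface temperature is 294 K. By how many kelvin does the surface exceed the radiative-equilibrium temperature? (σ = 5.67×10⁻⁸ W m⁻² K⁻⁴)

ΔT ≈ 76.5 K

S = 2730/2.10² = 619.0 W m⁻².
T_eq = [S(1−A)/(4σ)]^(1/4) = [619.0×0.82/(4×5.67×10⁻⁸)]^(1/4) = 217.5 K.
ΔT = T_surf − T_eq = 294 − 217.5.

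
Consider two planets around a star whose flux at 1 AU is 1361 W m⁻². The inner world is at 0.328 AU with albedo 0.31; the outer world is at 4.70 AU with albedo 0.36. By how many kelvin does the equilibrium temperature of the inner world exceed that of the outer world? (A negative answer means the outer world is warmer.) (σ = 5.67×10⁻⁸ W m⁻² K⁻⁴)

ΔT ≈ 328.1 K

T_eq = [S₀(1−A)/(4σd²)]^(1/4), so T ∝ (1−A)^(1/4) / √d.
T₁ = [1361×0.69/(4×5.67×10⁻⁸×0.328²)]^(1/4) = 442.92 K.
T₂ = [1361×0.64/(4×5.67×10⁻⁸×4.70²)]^(1/4) = 114.83 K.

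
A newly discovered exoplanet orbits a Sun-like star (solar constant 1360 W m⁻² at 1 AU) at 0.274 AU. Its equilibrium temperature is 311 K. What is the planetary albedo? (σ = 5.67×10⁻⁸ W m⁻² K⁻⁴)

A ≈ 0.88

Flux at 0.274 AU: S = 1360/0.274² = 1.81×10⁴ W m⁻².
From T_eq⁴ = S(1−A)/(4σ): 1−A = 4σT_eq⁴/S.
1−A = 4 × 5.67×10⁻⁸ × (311)⁴ / 1.81×10⁴ = 0.117.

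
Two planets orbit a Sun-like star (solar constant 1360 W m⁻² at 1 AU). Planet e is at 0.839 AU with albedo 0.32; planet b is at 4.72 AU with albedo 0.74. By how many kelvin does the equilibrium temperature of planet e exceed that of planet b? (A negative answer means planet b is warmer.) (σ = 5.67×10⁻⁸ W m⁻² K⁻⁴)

T_eq = [S₀(1−A)/(4σd²)]^(1/4), so T ∝ (1−A)^(1/4) / √d.
T₁ = [1360×0.68/(4×5.67×10⁻⁸×0.839²)]^(1/4) = 275.88 K.
T₂ = [1360×0.26/(4×5.67×10⁻⁸×4.72²)]^(1/4) = 91.46 K.

ΔT ≈ 184.4 K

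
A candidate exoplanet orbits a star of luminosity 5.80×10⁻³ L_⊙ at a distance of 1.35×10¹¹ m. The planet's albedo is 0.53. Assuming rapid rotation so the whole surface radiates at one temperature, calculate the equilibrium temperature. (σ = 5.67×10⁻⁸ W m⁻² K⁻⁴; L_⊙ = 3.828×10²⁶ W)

T_eq ≈ 66.9 K

L = 5.80×10⁻³ × 3.828×10²⁶ = 2.22×10²⁴ W.
Flux: S = L/(4πd²) = 2.22×10²⁴/(4π×(1.35×10¹¹)²) = 9.69 W m⁻².
Energy balance: absorbed = emitted ⇒ πR²·S(1−A) = 4πR²·σT_eq⁴, so T_eq⁴ = S(1−A)/(4σ).
T_eq = [9.69 × 0.47 / (4 × 5.67×10⁻⁸)]^(1/4) = (2.01×10⁷)^(1/4) = 66.9 K.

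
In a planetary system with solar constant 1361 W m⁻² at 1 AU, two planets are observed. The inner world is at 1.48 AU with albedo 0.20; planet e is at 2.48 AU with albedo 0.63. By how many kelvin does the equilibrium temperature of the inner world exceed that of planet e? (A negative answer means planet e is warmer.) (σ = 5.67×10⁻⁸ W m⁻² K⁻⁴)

ΔT ≈ 78.5 K

T_eq = [S₀(1−A)/(4σd²)]^(1/4), so T ∝ (1−A)^(1/4) / √d.
T₁ = [1361×0.80/(4×5.67×10⁻⁸×1.48²)]^(1/4) = 216.37 K.
T₂ = [1361×0.37/(4×5.67×10⁻⁸×2.48²)]^(1/4) = 137.84 K.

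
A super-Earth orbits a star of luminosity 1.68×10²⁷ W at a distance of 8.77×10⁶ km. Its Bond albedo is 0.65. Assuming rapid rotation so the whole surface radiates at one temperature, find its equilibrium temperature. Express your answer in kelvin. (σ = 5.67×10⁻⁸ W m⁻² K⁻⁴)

d = 8.77×10⁶ km = 8.77×10⁹ m.
Flux: S = L/(4πd²) = 1.68×10²⁷/(4π×(8.77×10⁹)²) = 1.74×10⁶ W m⁻².
Energy balance: absorbed = emitted ⇒ πR²·S(1−A) = 4πR²·σT_eq⁴, so T_eq⁴ = S(1−A)/(4σ).
T_eq = [1.74×10⁶ × 0.35 / (4 × 5.67×10⁻⁸)]^(1/4) = (2.68×10¹²)^(1/4) = 1280 K.

T_eq ≈ 1280 K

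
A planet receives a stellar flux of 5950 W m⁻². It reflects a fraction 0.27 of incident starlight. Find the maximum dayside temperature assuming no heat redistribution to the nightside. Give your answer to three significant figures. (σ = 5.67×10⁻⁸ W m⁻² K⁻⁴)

T_ss ≈ 526 K

With no redistribution each surface element balances locally: S(1−A) = σT⁴.
T = [5950 × 0.73 / 5.67×10⁻⁸]^(1/4) = (7.66×10¹⁰)^(1/4) = 526 K.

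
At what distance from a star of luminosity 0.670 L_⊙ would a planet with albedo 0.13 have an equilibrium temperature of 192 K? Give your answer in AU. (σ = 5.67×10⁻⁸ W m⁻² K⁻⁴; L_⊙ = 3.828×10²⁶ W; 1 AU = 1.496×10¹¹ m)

d ≈ 1.60 AU

L = 0.670 × 3.828×10²⁶ = 2.56×10²⁶ W.
From T_eq⁴ = L(1−A)/(16πσd²): d = √[L(1−A)/(16πσT_eq⁴)].
d = √[2.56×10²⁶ × 0.87 / (16π × 5.67×10⁻⁸ × (192)⁴)] = 2.40×10¹¹ m = 1.60 AU.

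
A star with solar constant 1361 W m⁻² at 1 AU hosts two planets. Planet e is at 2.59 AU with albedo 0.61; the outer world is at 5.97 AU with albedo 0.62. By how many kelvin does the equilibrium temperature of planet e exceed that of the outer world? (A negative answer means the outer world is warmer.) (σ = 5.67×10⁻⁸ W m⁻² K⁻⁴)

T_eq = [S₀(1−A)/(4σd²)]^(1/4), so T ∝ (1−A)^(1/4) / √d.
T₁ = [1361×0.39/(4×5.67×10⁻⁸×2.59²)]^(1/4) = 136.67 K.
T₂ = [1361×0.38/(4×5.67×10⁻⁸×5.97²)]^(1/4) = 89.44 K.

ΔT ≈ 47.2 K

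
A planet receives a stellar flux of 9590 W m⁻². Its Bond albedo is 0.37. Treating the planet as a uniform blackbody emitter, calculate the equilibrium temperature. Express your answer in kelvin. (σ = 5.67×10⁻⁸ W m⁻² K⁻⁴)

Energy balance: absorbed = emitted ⇒ πR²·S(1−A) = 4πR²·σT_eq⁴, so T_eq⁴ = S(1−A)/(4σ).
T_eq = [9590 × 0.63 / (4 × 5.67×10⁻⁸)]^(1/4) = (2.66×10¹⁰)^(1/4) = 404 K.

T_eq ≈ 404 K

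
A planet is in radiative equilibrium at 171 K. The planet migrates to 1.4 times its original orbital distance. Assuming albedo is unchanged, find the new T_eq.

T_eq ∝ L^(1/4) · d^(−1/2).
T′ = 171 / 1.4^(1/2) = 145 K.

T_eq ≈ 145 K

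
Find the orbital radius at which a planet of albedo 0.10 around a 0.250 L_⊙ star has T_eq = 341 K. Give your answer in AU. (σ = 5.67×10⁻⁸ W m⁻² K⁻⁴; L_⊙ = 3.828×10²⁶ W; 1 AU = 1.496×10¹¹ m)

L = 0.250 × 3.828×10²⁶ = 9.57×10²⁵ W.
From T_eq⁴ = L(1−A)/(16πσd²): d = √[L(1−A)/(16πσT_eq⁴)].
d = √[9.57×10²⁵ × 0.90 / (16π × 5.67×10⁻⁸ × (341)⁴)] = 4.73×10¹⁰ m = 0.316 AU.

d ≈ 0.316 AU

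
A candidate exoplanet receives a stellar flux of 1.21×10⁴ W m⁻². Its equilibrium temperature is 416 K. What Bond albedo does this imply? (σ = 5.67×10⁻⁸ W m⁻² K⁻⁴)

A ≈ 0.44

From T_eq⁴ = S(1−A)/(4σ): 1−A = 4σT_eq⁴/S.
1−A = 4 × 5.67×10⁻⁸ × (416)⁴ / 1.21×10⁴ = 0.561.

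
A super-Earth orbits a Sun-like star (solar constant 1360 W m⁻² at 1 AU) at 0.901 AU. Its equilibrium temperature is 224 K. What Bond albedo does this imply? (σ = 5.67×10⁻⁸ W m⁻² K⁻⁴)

A ≈ 0.66

Flux at 0.901 AU: S = 1360/0.901² = 1680 W m⁻².
From T_eq⁴ = S(1−A)/(4σ): 1−A = 4σT_eq⁴/S.
1−A = 4 × 5.67×10⁻⁸ × (224)⁴ / 1680 = 0.341.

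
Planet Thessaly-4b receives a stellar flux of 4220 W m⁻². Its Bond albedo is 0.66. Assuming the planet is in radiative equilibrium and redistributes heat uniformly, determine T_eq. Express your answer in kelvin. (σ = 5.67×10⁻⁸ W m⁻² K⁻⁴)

Energy balance: absorbed = emitted ⇒ πR²·S(1−A) = 4πR²·σT_eq⁴, so T_eq⁴ = S(1−A)/(4σ).
T_eq = [4220 × 0.34 / (4 × 5.67×10⁻⁸)]^(1/4) = (6.33×10⁹)^(1/4) = 282 K.

T_eq ≈ 282 K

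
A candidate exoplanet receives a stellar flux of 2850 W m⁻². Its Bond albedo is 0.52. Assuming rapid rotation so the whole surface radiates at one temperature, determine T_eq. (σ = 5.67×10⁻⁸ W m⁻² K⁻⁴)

Energy balance: absorbed = emitted ⇒ πR²·S(1−A) = 4πR²·σT_eq⁴, so T_eq⁴ = S(1−A)/(4σ).
T_eq = [2850 × 0.48 / (4 × 5.67×10⁻⁸)]^(1/4) = (6.03×10⁹)^(1/4) = 279 K.

T_eq ≈ 279 K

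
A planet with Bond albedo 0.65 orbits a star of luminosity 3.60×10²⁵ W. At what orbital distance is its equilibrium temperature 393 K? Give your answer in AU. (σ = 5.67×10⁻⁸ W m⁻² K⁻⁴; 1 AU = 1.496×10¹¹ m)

d ≈ 0.0910 AU

From T_eq⁴ = L(1−A)/(16πσd²): d = √[L(1−A)/(16πσT_eq⁴)].
d = √[3.60×10²⁵ × 0.35 / (16π × 5.67×10⁻⁸ × (393)⁴)] = 1.36×10¹⁰ m = 0.0910 AU.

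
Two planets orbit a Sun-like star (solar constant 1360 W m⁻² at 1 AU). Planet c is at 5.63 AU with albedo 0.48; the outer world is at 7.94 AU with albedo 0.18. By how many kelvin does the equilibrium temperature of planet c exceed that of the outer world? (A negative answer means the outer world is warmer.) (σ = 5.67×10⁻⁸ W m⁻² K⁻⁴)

T_eq = [S₀(1−A)/(4σd²)]^(1/4), so T ∝ (1−A)^(1/4) / √d.
T₁ = [1360×0.52/(4×5.67×10⁻⁸×5.63²)]^(1/4) = 99.59 K.
T₂ = [1360×0.82/(4×5.67×10⁻⁸×7.94²)]^(1/4) = 93.98 K.

ΔT ≈ 5.6 K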